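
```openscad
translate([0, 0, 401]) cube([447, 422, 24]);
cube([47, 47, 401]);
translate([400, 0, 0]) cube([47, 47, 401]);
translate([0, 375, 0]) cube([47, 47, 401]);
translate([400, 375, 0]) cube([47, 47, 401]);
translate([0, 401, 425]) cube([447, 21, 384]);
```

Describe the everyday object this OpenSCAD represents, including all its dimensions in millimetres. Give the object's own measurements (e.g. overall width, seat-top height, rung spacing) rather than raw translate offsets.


A chair. The seat is a 447×422×24 mm slab with its top at z = 425 mm, on four 47×47 mm corner legs (flush with the seat edges, standing on z = 0). A flat backrest 21 mm thick, 384 mm tall, spans the full seat width and rises from the seat top along its +y edge, rear face flush with the rear of the seat.


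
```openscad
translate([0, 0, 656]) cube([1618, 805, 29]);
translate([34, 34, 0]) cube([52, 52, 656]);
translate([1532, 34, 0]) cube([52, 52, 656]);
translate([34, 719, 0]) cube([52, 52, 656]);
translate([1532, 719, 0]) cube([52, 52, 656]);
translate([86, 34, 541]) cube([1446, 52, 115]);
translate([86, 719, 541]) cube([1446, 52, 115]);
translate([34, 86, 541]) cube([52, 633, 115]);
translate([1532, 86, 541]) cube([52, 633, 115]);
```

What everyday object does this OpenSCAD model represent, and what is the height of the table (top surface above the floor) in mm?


A table. The table height is 685 mm.

A 1618×805×29 slab sits at z = 656 on four 52 mm square posts — a table. The top surface is at 656 + 29 = 685 mm.


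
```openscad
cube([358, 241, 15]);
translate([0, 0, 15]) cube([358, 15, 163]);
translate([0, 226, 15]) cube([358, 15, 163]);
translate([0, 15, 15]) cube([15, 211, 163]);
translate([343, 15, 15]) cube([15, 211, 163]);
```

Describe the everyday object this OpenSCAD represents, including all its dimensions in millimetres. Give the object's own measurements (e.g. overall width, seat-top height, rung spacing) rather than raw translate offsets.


An open-topped rectangular box: outside dimensions 358×241×178 mm, with a uniform wall and base thickness of 15 mm. The base is a full 358×241 slab on the floor; four walls sit on top of the base. The front and back walls (the −y and +y sides) span the full width; the two side walls fit between them.


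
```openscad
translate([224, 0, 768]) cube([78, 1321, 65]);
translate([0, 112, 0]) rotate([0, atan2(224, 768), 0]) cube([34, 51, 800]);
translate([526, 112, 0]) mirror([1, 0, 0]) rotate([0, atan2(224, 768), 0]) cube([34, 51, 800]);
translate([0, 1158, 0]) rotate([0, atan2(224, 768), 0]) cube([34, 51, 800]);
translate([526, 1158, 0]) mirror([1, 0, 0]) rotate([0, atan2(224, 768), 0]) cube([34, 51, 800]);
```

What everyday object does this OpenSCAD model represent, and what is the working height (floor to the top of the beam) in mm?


A sawhorse. The overall height is 833 mm.

A beam across two mirrored pairs of raked legs — a sawhorse. The beam's underside is at z = 768 (matching the legs' vertical rise in atan2(224, 768)) and the beam is 65 mm tall, so its top is at 768 + 65 = 833 mm. The raked legs top out at the beam's underside, so that is the highest point.


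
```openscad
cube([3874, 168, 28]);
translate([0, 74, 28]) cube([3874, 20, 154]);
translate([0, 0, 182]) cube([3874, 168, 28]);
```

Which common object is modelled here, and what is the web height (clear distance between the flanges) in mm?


An I-beam. The web height is 154 mm.

Two wide flanges with a thin centred web — an I-beam. Overall 210 mm minus two 28 mm flanges gives a web of 210 − 2·28 = 154 mm.


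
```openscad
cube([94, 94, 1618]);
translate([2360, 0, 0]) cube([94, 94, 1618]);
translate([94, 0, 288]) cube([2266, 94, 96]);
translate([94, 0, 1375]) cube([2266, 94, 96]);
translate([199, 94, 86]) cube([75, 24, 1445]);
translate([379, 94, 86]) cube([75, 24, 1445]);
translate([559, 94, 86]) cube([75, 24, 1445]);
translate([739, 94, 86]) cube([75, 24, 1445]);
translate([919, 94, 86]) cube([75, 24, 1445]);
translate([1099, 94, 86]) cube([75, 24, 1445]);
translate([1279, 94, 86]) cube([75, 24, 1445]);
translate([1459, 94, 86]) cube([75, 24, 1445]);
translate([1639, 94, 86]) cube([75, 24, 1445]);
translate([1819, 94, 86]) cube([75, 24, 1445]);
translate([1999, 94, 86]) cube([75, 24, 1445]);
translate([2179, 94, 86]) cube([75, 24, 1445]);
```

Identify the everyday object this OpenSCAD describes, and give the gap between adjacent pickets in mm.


A fence section. The picket gap is 105 mm.

Two posts, two rails, 12 pickets — a fence section. Span 2266 mm holds 12 pickets of 75 mm with 13 equal gaps: ⌊(2266 − 12·75) / 13⌋ = 105 mm.


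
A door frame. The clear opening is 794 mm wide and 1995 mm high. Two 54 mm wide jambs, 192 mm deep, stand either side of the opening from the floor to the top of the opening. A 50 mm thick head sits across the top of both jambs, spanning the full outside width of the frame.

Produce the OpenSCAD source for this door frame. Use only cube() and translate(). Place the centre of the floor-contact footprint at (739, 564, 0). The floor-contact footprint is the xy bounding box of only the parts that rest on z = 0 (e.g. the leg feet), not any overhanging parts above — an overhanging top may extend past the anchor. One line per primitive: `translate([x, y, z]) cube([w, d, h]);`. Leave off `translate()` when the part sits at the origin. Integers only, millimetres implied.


translate([288, 468, 0]) cube([54, 192, 1995]);
translate([1136, 468, 0]) cube([54, 192, 1995]);
translate([288, 468, 1995]) cube([902, 192, 50]);


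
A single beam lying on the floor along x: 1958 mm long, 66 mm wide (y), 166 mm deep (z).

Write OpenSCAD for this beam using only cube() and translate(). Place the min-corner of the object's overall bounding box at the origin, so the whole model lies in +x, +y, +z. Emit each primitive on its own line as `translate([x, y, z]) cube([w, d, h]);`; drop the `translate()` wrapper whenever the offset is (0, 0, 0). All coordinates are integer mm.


cube([1958, 66, 166]);


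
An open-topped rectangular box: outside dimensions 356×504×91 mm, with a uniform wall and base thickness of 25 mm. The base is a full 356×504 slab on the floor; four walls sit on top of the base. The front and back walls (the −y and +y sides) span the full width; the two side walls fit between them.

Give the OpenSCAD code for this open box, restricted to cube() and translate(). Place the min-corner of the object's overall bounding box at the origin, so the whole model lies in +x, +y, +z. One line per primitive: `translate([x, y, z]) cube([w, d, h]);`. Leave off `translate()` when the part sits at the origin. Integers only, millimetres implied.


cube([356, 504, 25]);
translate([0, 0, 25]) cube([356, 25, 66]);
translate([0, 479, 25]) cube([356, 25, 66]);
translate([0, 25, 25]) cube([25, 454, 66]);
translate([331, 25, 25]) cube([25, 454, 66]);


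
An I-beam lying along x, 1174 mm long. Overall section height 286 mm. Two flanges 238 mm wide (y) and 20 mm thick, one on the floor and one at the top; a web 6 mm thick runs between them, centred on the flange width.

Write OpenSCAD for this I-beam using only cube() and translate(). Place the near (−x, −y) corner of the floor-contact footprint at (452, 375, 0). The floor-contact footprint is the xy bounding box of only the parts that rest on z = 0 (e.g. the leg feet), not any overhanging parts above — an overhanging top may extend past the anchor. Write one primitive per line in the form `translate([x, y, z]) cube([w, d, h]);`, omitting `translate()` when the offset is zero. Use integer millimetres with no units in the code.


translate([452, 375, 0]) cube([1174, 238, 20]);
translate([452, 491, 20]) cube([1174, 6, 246]);
translate([452, 375, 266]) cube([1174, 238, 20]);


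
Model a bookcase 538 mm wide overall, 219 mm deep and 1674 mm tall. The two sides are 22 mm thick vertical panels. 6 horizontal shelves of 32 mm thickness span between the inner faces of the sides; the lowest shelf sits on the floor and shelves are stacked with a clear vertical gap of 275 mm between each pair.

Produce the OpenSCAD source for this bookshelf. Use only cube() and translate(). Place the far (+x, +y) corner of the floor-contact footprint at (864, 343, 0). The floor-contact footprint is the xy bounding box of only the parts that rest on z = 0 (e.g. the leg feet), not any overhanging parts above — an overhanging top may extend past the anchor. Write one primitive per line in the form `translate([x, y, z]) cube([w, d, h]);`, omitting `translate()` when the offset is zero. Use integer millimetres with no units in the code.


translate([326, 124, 0]) cube([22, 219, 1674]);
translate([842, 124, 0]) cube([22, 219, 1674]);
translate([348, 124, 0]) cube([494, 219, 32]);
translate([348, 124, 307]) cube([494, 219, 32]);
translate([348, 124, 614]) cube([494, 219, 32]);
translate([348, 124, 921]) cube([494, 219, 32]);
translate([348, 124, 1228]) cube([494, 219, 32]);
translate([348, 124, 1535]) cube([494, 219, 32]);


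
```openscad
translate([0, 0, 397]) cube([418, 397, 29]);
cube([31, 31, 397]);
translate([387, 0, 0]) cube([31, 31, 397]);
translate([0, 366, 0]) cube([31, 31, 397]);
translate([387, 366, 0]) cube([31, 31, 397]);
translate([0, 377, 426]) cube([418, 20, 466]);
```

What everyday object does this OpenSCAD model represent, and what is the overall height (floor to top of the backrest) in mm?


A chair. The overall height is 892 mm.

A slab on four corner posts with a tall panel at the back — a chair. The seat slab sits at z = 397 with thickness 29, and the 466 mm backrest starts at the seat top, so the overall height is 397 + 29 + 466 = 892 mm.


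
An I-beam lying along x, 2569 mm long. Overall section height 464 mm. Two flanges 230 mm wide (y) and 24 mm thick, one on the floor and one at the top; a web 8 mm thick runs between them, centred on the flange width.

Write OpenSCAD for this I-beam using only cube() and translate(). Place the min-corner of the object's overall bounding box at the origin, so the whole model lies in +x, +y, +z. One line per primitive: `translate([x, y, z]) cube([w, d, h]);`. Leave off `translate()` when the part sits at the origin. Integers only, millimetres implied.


cube([2569, 230, 24]);
translate([0, 111, 24]) cube([2569, 8, 416]);
translate([0, 0, 440]) cube([2569, 230, 24]);


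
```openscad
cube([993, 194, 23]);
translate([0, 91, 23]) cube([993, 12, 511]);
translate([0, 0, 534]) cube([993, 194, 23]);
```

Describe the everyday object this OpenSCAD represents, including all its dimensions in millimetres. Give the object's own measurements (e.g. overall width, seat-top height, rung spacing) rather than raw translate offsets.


An I-beam lying along x, 993 mm long. Overall section height 557 mm. Two flanges 194 mm wide (y) and 23 mm thick, one on the floor and one at the top; a web 12 mm thick runs between them, centred on the flange width.


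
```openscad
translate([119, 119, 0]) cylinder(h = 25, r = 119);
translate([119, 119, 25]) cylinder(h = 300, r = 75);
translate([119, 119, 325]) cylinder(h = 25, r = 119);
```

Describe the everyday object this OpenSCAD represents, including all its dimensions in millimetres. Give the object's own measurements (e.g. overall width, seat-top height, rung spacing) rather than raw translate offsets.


A spool: two coaxial disc flanges of radius 119 mm and thickness 25 mm, joined by a core cylinder of radius 75 mm and height 300 mm. The lower flange rests on z = 0 and the three cylinders share a vertical axis.


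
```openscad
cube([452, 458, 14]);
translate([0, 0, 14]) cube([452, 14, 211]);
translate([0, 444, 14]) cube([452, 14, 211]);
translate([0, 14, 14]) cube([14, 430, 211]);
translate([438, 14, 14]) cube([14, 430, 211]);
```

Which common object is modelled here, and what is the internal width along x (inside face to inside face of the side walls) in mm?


An open box. The internal width is 424 mm.

A 452×458 base slab with four walls standing on it — an open box. The base is 452 mm wide and the walls are 14 mm thick, so the internal width is 452 − 2 × 14 = 424 mm.


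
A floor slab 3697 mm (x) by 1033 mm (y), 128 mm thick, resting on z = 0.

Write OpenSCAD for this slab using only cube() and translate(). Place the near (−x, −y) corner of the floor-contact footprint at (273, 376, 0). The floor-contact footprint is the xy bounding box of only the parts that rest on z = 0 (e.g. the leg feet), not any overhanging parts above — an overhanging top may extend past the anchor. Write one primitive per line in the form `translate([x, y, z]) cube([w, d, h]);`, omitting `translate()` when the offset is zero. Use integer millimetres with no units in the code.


translate([273, 376, 0]) cube([3697, 1033, 128]);


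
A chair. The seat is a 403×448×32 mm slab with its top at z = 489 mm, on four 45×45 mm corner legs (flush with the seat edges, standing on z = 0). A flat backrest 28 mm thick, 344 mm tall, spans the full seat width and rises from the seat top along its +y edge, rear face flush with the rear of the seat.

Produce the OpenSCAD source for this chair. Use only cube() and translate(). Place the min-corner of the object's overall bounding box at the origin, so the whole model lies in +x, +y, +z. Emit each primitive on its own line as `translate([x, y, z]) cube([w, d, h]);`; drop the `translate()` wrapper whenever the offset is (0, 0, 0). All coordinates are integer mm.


// leg_h = 489 - 32 = 457
translate([0, 0, 457]) cube([403, 448, 32]);
cube([45, 45, 457]);
translate([358, 0, 0]) cube([45, 45, 457]);
translate([0, 403, 0]) cube([45, 45, 457]);
translate([358, 403, 0]) cube([45, 45, 457]);
translate([0, 420, 489]) cube([403, 28, 344]);


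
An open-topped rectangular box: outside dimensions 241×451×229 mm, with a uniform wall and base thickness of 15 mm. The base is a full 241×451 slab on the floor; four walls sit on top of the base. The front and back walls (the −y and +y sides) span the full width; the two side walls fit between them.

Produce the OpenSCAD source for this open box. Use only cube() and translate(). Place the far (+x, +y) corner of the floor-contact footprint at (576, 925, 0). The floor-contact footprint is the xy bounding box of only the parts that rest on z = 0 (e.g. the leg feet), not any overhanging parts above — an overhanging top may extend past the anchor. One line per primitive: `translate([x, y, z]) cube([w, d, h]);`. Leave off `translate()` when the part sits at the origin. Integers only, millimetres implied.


translate([335, 474, 0]) cube([241, 451, 15]);
translate([335, 474, 15]) cube([241, 15, 214]);
translate([335, 910, 15]) cube([241, 15, 214]);
translate([335, 489, 15]) cube([15, 421, 214]);
translate([561, 489, 15]) cube([15, 421, 214]);


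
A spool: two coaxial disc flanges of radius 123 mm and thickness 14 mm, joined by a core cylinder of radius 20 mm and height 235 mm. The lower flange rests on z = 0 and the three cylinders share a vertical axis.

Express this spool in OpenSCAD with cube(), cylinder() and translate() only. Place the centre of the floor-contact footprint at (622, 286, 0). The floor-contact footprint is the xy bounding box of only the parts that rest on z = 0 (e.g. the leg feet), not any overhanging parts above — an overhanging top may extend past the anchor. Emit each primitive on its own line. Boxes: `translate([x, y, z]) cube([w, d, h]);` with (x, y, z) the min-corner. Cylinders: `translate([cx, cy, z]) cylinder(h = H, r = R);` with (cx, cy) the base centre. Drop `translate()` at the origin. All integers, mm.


translate([622, 286, 0]) cylinder(h = 14, r = 123);
translate([622, 286, 14]) cylinder(h = 235, r = 20);
translate([622, 286, 249]) cylinder(h = 14, r = 123);


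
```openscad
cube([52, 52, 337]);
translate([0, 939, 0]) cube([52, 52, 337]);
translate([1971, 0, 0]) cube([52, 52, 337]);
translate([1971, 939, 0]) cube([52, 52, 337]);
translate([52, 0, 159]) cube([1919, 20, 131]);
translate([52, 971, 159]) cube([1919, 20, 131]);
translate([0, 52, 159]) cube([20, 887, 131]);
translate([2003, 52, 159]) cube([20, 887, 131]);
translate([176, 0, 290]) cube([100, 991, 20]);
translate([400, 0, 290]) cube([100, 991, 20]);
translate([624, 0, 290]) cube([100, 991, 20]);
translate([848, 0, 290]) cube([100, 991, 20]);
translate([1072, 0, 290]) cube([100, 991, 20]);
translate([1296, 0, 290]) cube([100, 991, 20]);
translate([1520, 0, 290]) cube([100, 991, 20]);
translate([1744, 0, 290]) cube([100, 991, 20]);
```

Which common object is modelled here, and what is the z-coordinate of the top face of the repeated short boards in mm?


A bed frame. The slat-top height is 310 mm.

Four posts, four rails, and a row of slats — a bed frame. Slats sit on the rails at z = 159 + 131 = 290; with slat thickness 20, the top is 310 mm.


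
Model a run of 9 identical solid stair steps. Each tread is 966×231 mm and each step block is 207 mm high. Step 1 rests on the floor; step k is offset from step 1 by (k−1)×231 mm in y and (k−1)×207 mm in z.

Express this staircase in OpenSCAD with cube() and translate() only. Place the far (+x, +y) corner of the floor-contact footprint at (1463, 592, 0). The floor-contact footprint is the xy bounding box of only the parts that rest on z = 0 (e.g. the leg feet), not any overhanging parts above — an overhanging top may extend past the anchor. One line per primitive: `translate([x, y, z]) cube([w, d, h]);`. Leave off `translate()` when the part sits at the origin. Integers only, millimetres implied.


translate([497, 361, 0]) cube([966, 231, 207]);
translate([497, 592, 207]) cube([966, 231, 207]);
translate([497, 823, 414]) cube([966, 231, 207]);
translate([497, 1054, 621]) cube([966, 231, 207]);
translate([497, 1285, 828]) cube([966, 231, 207]);
translate([497, 1516, 1035]) cube([966, 231, 207]);
translate([497, 1747, 1242]) cube([966, 231, 207]);
translate([497, 1978, 1449]) cube([966, 231, 207]);
translate([497, 2209, 1656]) cube([966, 231, 207]);


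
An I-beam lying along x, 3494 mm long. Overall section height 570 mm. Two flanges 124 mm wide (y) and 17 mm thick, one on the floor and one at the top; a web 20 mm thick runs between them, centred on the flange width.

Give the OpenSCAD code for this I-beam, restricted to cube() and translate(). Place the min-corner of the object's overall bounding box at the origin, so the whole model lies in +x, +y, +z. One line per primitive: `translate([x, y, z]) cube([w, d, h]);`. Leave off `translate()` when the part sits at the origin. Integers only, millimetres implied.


cube([3494, 124, 17]);
translate([0, 52, 17]) cube([3494, 20, 536]);
translate([0, 0, 553]) cube([3494, 124, 17]);


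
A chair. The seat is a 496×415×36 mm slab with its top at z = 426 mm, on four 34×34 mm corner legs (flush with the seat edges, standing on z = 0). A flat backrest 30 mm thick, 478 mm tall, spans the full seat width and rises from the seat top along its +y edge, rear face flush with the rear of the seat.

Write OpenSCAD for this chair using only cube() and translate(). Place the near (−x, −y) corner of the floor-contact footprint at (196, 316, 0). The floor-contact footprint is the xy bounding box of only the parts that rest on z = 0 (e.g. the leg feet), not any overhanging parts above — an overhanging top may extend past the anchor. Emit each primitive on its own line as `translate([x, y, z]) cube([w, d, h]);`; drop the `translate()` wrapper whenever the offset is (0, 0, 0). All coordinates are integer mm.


// leg_h = 426 - 36 = 390
translate([196, 316, 390]) cube([496, 415, 36]);
translate([196, 316, 0]) cube([34, 34, 390]);
translate([658, 316, 0]) cube([34, 34, 390]);
translate([196, 697, 0]) cube([34, 34, 390]);
translate([658, 697, 0]) cube([34, 34, 390]);
translate([196, 701, 426]) cube([496, 30, 478]);


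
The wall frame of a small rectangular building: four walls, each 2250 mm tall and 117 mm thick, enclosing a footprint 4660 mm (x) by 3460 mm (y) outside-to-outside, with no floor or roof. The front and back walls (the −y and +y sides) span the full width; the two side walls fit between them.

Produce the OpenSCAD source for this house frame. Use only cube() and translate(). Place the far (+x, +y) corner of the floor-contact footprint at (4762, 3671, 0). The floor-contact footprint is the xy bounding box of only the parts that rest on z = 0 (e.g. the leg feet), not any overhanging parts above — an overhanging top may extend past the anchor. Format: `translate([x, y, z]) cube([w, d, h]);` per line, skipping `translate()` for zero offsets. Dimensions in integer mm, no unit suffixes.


translate([102, 211, 0]) cube([4660, 117, 2250]);
translate([102, 3554, 0]) cube([4660, 117, 2250]);
translate([102, 328, 0]) cube([117, 3226, 2250]);
translate([4645, 328, 0]) cube([117, 3226, 2250]);


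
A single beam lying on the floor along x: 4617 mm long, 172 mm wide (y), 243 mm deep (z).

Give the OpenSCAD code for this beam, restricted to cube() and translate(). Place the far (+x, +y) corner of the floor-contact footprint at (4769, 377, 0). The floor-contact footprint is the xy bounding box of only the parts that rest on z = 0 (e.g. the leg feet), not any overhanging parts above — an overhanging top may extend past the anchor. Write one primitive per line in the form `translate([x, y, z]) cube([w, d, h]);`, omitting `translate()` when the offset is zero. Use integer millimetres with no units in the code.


translate([152, 205, 0]) cube([4617, 172, 243]);


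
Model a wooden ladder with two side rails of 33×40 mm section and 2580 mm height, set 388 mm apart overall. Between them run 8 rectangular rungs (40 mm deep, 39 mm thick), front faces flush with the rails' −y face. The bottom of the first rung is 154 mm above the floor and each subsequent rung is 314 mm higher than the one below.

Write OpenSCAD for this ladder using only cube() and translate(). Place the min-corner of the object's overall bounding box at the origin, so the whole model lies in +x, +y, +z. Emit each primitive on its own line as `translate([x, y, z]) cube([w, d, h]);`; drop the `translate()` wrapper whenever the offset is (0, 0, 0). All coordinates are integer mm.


cube([33, 40, 2580]);
translate([355, 0, 0]) cube([33, 40, 2580]);
translate([33, 0, 154]) cube([322, 40, 39]);
translate([33, 0, 468]) cube([322, 40, 39]);
translate([33, 0, 782]) cube([322, 40, 39]);
translate([33, 0, 1096]) cube([322, 40, 39]);
translate([33, 0, 1410]) cube([322, 40, 39]);
translate([33, 0, 1724]) cube([322, 40, 39]);
translate([33, 0, 2038]) cube([322, 40, 39]);
translate([33, 0, 2352]) cube([322, 40, 39]);


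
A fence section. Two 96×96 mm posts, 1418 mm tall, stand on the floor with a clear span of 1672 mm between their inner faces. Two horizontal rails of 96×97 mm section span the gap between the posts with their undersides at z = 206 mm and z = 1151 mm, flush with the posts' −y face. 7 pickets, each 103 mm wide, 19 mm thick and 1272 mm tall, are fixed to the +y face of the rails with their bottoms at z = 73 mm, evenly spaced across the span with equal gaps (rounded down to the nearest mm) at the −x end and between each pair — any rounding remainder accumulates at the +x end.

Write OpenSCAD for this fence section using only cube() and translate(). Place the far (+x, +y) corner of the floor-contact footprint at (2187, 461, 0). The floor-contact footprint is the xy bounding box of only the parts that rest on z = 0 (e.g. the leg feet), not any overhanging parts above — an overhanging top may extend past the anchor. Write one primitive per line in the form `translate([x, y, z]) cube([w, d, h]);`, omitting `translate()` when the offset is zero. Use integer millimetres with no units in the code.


translate([323, 365, 0]) cube([96, 96, 1418]);
translate([2091, 365, 0]) cube([96, 96, 1418]);
translate([419, 365, 206]) cube([1672, 96, 97]);
translate([419, 365, 1151]) cube([1672, 96, 97]);
translate([537, 461, 73]) cube([103, 19, 1272]);
translate([758, 461, 73]) cube([103, 19, 1272]);
translate([979, 461, 73]) cube([103, 19, 1272]);
translate([1200, 461, 73]) cube([103, 19, 1272]);
translate([1421, 461, 73]) cube([103, 19, 1272]);
translate([1642, 461, 73]) cube([103, 19, 1272]);
translate([1863, 461, 73]) cube([103, 19, 1272]);


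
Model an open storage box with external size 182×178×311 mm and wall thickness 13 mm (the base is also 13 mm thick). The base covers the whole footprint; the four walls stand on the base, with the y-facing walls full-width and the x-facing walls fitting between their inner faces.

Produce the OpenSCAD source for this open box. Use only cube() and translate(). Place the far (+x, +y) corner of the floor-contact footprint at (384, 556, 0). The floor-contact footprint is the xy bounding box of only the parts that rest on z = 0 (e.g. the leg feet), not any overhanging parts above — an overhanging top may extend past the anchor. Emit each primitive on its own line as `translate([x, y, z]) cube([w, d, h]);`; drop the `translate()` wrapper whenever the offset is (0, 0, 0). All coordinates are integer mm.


translate([202, 378, 0]) cube([182, 178, 13]);
translate([202, 378, 13]) cube([182, 13, 298]);
translate([202, 543, 13]) cube([182, 13, 298]);
translate([202, 391, 13]) cube([13, 152, 298]);
translate([371, 391, 13]) cube([13, 152, 298]);


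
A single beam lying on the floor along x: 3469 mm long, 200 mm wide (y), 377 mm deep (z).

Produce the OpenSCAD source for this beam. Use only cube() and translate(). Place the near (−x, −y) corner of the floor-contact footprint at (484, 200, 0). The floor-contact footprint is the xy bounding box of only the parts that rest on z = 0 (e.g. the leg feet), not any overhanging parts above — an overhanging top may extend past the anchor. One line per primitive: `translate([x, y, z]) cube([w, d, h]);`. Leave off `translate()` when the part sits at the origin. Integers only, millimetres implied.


translate([484, 200, 0]) cube([3469, 200, 377]);


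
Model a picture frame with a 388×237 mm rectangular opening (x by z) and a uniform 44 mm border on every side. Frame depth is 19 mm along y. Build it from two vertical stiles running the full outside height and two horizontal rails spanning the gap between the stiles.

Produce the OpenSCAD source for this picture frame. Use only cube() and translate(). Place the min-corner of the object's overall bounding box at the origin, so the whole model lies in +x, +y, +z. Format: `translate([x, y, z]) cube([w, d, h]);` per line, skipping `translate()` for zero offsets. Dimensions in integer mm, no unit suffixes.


cube([44, 19, 325]);
translate([432, 0, 0]) cube([44, 19, 325]);
translate([44, 0, 0]) cube([388, 19, 44]);
translate([44, 0, 281]) cube([388, 19, 44]);


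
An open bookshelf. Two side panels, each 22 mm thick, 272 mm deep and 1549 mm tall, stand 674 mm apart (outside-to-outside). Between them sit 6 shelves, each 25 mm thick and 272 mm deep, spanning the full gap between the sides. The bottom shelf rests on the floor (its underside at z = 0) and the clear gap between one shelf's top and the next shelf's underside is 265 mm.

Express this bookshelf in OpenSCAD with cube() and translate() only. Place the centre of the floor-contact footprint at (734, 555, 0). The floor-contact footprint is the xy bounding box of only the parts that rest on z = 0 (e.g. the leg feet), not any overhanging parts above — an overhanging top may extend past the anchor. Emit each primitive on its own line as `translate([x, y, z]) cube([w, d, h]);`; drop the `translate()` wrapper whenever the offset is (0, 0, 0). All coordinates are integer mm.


translate([397, 419, 0]) cube([22, 272, 1549]);
translate([1049, 419, 0]) cube([22, 272, 1549]);
translate([419, 419, 0]) cube([630, 272, 25]);
translate([419, 419, 290]) cube([630, 272, 25]);
translate([419, 419, 580]) cube([630, 272, 25]);
translate([419, 419, 870]) cube([630, 272, 25]);
translate([419, 419, 1160]) cube([630, 272, 25]);
translate([419, 419, 1450]) cube([630, 272, 25]);


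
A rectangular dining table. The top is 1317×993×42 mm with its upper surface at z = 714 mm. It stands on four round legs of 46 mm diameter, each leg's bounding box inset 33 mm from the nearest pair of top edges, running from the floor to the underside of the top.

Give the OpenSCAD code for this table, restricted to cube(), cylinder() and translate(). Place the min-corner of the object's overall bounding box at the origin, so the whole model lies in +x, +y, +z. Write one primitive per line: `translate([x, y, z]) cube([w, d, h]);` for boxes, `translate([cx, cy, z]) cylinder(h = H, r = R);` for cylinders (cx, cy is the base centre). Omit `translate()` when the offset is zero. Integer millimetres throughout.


// leg_h = 714 - 42 = 672
translate([0, 0, 672]) cube([1317, 993, 42]);
translate([56, 56, 0]) cylinder(h = 672, r = 23);
translate([1261, 56, 0]) cylinder(h = 672, r = 23);
translate([56, 937, 0]) cylinder(h = 672, r = 23);
translate([1261, 937, 0]) cylinder(h = 672, r = 23);


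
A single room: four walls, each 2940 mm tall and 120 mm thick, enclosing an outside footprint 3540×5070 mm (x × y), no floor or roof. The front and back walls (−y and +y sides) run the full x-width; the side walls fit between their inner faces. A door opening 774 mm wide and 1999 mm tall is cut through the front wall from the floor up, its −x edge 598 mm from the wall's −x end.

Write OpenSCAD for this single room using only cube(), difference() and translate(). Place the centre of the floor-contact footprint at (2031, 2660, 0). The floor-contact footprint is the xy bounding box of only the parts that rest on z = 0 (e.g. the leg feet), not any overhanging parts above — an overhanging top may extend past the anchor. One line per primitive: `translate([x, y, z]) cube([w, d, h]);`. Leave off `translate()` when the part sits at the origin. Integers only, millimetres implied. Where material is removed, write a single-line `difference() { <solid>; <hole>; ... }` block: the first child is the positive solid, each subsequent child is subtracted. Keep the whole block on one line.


difference() { translate([261, 125, 0]) cube([3540, 120, 2940]); translate([859, 125, 0]) cube([774, 120, 1999]); }
translate([261, 5075, 0]) cube([3540, 120, 2940]);
translate([261, 245, 0]) cube([120, 4830, 2940]);
translate([3681, 245, 0]) cube([120, 4830, 2940]);


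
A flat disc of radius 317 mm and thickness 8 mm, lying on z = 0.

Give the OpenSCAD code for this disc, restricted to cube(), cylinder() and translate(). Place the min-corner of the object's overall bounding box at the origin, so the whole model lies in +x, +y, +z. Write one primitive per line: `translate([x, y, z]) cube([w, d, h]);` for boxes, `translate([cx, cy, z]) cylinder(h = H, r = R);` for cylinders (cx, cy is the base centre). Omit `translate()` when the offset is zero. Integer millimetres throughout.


translate([317, 317, 0]) cylinder(h = 8, r = 317);


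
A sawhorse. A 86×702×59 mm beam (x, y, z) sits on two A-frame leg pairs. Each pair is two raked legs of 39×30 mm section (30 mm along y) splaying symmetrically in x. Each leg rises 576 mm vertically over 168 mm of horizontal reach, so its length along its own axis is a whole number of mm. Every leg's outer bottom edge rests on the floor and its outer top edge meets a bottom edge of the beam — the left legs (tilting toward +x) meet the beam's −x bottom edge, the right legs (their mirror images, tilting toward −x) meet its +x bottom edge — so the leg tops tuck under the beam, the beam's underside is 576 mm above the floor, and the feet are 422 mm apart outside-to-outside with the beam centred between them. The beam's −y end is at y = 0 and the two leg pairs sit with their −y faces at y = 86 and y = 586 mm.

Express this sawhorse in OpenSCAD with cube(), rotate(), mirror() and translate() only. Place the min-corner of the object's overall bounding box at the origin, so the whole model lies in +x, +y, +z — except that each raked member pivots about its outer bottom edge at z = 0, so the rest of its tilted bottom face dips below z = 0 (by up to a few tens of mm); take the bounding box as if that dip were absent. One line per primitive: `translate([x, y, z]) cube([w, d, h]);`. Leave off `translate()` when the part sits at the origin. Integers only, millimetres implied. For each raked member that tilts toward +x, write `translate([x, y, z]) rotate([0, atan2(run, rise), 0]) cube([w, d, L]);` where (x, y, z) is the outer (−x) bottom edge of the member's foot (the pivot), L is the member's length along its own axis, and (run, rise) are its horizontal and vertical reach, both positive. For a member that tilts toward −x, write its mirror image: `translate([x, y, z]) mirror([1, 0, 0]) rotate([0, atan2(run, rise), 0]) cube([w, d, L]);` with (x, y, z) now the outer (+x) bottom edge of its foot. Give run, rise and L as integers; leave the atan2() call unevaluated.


// leg length = √(168² + 576²) = 600
// right-leg outer foot x = 2·168 + 86 = 422
// beam min-corner = (168, 0, 576)
translate([168, 0, 576]) cube([86, 702, 59]);
translate([0, 86, 0]) rotate([0, atan2(168, 576), 0]) cube([39, 30, 600]);
translate([422, 86, 0]) mirror([1, 0, 0]) rotate([0, atan2(168, 576), 0]) cube([39, 30, 600]);
translate([0, 586, 0]) rotate([0, atan2(168, 576), 0]) cube([39, 30, 600]);
translate([422, 586, 0]) mirror([1, 0, 0]) rotate([0, atan2(168, 576), 0]) cube([39, 30, 600]);


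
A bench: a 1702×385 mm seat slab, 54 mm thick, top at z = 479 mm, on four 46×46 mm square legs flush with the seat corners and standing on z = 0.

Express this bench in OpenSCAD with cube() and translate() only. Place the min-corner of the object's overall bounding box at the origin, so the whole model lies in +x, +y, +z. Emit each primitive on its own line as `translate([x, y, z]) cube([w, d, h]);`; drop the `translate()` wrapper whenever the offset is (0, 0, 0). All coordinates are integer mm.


translate([0, 0, 425]) cube([1702, 385, 54]);
cube([46, 46, 425]);
translate([0, 339, 0]) cube([46, 46, 425]);
translate([1656, 0, 0]) cube([46, 46, 425]);
translate([1656, 339, 0]) cube([46, 46, 425]);


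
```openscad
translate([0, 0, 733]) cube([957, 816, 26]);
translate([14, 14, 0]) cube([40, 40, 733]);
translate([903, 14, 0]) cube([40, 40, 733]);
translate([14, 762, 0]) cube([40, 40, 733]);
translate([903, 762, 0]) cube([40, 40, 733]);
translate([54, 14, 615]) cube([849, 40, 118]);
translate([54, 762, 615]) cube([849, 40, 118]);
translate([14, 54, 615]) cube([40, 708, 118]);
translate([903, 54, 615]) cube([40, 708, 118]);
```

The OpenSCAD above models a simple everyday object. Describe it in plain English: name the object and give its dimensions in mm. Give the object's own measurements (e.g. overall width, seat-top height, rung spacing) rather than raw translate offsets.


A rectangular dining table. The top is 957×816×26 mm with its upper surface at z = 759 mm. It stands on four 40×40 mm square legs, each inset 14 mm from the nearest pair of top edges, running from the floor to the underside of the top. Four apron rails, 40 mm thick and 118 mm tall, run between adjacent legs with their top edges flush with the underside of the top and their outer faces flush with the legs' outer faces.


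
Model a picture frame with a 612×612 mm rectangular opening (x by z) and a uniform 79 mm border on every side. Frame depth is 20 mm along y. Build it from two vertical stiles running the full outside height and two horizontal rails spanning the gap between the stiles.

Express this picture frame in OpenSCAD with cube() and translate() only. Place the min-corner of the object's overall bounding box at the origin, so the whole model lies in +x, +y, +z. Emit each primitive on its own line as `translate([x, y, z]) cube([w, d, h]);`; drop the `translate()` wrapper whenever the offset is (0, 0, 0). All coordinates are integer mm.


cube([79, 20, 770]);
translate([691, 0, 0]) cube([79, 20, 770]);
translate([79, 0, 0]) cube([612, 20, 79]);
translate([79, 0, 691]) cube([612, 20, 79]);


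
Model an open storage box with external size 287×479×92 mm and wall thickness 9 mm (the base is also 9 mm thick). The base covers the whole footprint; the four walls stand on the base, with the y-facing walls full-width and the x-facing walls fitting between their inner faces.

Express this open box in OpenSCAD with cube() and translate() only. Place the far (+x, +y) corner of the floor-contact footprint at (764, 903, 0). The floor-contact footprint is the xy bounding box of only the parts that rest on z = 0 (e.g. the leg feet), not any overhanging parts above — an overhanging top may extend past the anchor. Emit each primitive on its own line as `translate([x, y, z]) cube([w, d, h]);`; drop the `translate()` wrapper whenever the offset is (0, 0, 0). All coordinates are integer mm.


translate([477, 424, 0]) cube([287, 479, 9]);
translate([477, 424, 9]) cube([287, 9, 83]);
translate([477, 894, 9]) cube([287, 9, 83]);
translate([477, 433, 9]) cube([9, 461, 83]);
translate([755, 433, 9]) cube([9, 461, 83]);


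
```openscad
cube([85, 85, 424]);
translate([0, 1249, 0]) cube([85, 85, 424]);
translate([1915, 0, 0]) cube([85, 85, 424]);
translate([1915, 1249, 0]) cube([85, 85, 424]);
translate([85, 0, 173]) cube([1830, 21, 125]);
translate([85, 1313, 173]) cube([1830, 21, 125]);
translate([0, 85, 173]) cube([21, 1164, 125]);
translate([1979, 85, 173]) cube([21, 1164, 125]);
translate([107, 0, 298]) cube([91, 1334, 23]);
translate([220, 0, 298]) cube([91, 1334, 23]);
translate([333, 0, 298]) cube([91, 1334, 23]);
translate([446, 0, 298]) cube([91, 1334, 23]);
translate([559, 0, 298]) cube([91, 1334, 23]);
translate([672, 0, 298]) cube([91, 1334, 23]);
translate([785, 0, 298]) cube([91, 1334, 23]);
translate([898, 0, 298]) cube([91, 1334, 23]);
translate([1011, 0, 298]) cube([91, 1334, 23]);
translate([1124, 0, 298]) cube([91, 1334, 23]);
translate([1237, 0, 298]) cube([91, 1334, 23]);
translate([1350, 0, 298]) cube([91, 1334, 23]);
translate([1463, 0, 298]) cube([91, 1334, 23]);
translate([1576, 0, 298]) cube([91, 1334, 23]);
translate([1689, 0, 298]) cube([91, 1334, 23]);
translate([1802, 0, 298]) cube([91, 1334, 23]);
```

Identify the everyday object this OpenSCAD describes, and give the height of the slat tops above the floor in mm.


A bed frame. The slat-top height is 321 mm.

Four posts, four rails, and a row of slats — a bed frame. Slats sit on the rails at z = 173 + 125 = 298; with slat thickness 23, the top is 321 mm.


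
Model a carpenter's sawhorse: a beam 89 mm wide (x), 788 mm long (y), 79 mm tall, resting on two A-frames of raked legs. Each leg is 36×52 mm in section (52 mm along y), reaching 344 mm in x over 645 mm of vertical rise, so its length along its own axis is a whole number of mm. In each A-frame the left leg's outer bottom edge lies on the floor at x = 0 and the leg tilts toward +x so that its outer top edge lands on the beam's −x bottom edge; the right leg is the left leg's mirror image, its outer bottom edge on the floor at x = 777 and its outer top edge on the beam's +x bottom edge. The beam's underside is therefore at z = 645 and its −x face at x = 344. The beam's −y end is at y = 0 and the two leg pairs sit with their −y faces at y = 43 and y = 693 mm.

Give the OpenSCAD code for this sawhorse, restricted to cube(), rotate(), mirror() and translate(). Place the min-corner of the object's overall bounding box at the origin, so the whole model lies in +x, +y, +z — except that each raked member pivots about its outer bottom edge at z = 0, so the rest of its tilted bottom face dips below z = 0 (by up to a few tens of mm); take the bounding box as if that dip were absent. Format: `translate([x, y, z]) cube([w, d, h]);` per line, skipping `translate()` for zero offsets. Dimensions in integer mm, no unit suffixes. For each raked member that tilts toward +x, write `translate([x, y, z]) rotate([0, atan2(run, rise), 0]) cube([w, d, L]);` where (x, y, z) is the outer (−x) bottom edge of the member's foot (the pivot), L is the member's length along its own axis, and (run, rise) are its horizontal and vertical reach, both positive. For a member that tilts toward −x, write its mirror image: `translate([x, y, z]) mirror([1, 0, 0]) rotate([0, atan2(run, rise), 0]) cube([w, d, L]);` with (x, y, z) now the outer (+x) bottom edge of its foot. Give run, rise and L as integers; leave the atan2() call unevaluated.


translate([344, 0, 645]) cube([89, 788, 79]);
translate([0, 43, 0]) rotate([0, atan2(344, 645), 0]) cube([36, 52, 731]);
translate([777, 43, 0]) mirror([1, 0, 0]) rotate([0, atan2(344, 645), 0]) cube([36, 52, 731]);
translate([0, 693, 0]) rotate([0, atan2(344, 645), 0]) cube([36, 52, 731]);
translate([777, 693, 0]) mirror([1, 0, 0]) rotate([0, atan2(344, 645), 0]) cube([36, 52, 731]);
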